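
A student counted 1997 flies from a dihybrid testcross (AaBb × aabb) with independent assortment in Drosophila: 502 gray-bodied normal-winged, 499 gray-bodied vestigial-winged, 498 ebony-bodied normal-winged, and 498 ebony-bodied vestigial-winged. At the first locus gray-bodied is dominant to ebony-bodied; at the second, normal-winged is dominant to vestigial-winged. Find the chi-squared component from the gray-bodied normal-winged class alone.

A dihybrid testcross with independent assortment gives a 1:1:1:1 ratio.
Total ratio parts = 4. Expected numbers out of 1997:
  gray-bodied normal-winged: 1997 × 1/4 = 499.25
  gray-bodied vestigial-winged: 1997 × 1/4 = 499.25
  ebony-bodied normal-winged: 1997 × 1/4 = 499.25
  ebony-bodied vestigial-winged: 1997 × 1/4 = 499.25
Contribution of gray-bodied normal-winged: (502 − 499.25)² / 499.25 = 0.0151

0.015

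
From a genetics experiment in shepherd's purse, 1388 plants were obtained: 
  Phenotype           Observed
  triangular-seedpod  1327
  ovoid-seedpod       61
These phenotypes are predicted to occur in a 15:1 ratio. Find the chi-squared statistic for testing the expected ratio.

Total ratio parts = 16. Expected numbers out of 1388:
  triangular-seedpod: 1388 × 15/16 = 1301.25
  ovoid-seedpod: 1388 × 1/16 = 86.75
χ² = Σ (O − E)² / E
  triangular-seedpod: (1327 − 1301.25)² / 1301.25 = 0.5096
  ovoid-seedpod: (61 − 86.75)² / 86.75 = 7.6434
χ² = 0.5096 + 7.6434 = 8.153

8.153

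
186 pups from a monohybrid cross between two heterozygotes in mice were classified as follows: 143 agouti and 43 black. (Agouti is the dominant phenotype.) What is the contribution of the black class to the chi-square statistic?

For a monohybrid cross between heterozygotes with complete dominance, the expected phenotypic ratio is 3:1.
Expected counts for N = 186 under a 3:1 ratio (total parts = 4):
  agouti: 186 × 3/4 = 139.5
  black: 186 × 1/4 = 46.5
Contribution of black: (43 − 46.5)² / 46.5 = 0.2634

0.263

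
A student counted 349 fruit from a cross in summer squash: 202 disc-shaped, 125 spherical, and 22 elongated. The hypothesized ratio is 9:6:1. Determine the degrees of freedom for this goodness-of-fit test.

2

A goodness-of-fit test with 3 phenotype classes has df = 3 − 1 = 2.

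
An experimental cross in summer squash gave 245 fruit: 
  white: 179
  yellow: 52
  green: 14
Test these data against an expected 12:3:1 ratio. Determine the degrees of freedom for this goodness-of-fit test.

2

A goodness-of-fit test with 3 phenotype classes has df = 3 − 1 = 2.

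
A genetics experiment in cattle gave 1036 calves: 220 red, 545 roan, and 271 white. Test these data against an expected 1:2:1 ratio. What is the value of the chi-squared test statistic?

7.836

Expected counts for N = 1036 under a 1:2:1 ratio (total parts = 4):
  red: 1036 × 1/4 = 259
  roan: 1036 × 2/4 = 518
  white: 1036 × 1/4 = 259
χ² = Σ (O − E)² / E
  red: (220 − 259)² / 259 = 5.8726
  roan: (545 − 518)² / 518 = 1.4073
  white: (271 − 259)² / 259 = 0.5560
χ² = 5.8726 + 1.4073 + 0.5560 = 7.8359 ≈ 7.836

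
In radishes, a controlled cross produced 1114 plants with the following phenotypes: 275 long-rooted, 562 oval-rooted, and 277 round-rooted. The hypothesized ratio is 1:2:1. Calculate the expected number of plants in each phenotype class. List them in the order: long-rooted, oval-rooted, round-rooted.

278.5, 557, 278.5

Total ratio parts = 4. Expected numbers out of 1114:
  long-rooted: 1114 × 1/4 = 278.5
  oval-rooted: 1114 × 2/4 = 557
  round-rooted: 1114 × 1/4 = 278.5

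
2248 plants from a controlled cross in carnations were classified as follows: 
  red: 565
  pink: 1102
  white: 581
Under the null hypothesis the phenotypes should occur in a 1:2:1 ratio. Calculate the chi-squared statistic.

1.089

Under the 1:2:1 hypothesis (Σ ratio = 4, N = 2248):
  red: 2248 × 1/4 = 562
  pink: 2248 × 2/4 = 1124
  white: 2248 × 1/4 = 562
χ² = Σ (O − E)² / E
  red: (565 − 562)² / 562 = 0.0160
  pink: (1102 − 1124)² / 1124 = 0.4306
  white: (581 − 562)² / 562 = 0.6423
χ² = 0.0160 + 0.4306 + 0.6423 = 1.0889 ≈ 1.089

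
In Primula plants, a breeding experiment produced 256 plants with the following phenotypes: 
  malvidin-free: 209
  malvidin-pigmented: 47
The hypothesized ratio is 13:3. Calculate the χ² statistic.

0.026

The 13:3 ratio has 16 parts, so with N = 256 the expected counts are:
  malvidin-free: 256 × 13/16 = 208
  malvidin-pigmented: 256 × 3/16 = 48
χ² = Σ (O − E)² / E
  malvidin-free: (209 − 208)² / 208 = 0.0048
  malvidin-pigmented: (47 − 48)² / 48 = 0.0208
χ² = 0.0048 + 0.0208 = 0.0256 ≈ 0.026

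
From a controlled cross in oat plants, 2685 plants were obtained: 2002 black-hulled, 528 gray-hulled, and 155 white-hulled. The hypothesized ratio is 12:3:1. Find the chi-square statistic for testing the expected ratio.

Total ratio parts = 16. Expected numbers out of 2685:
  black-hulled: 2685 × 12/16 = 2013.75
  gray-hulled: 2685 × 3/16 = 503.4375
  white-hulled: 2685 × 1/16 = 167.8125
χ² = Σ (O − E)² / E
  black-hulled: (2002 − 2013.75)² / 2013.75 = 0.0686
  gray-hulled: (528 − 503.4375)² / 503.4375 = 1.1984
  white-hulled: (155 − 167.8125)² / 167.8125 = 0.9782
χ² = 0.0686 + 1.1984 + 0.9782 = 2.2452 ≈ 2.245

2.245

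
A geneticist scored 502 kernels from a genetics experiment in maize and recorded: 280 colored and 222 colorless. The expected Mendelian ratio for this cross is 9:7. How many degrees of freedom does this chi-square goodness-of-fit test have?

1

A goodness-of-fit test with 2 phenotype classes has df = 2 − 1 = 1.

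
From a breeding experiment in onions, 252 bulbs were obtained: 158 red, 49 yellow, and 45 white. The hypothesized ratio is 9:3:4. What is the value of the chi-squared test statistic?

7.071

Expected counts for N = 252 under a 9:3:4 ratio (total parts = 16):
  red: 252 × 9/16 = 141.75
  yellow: 252 × 3/16 = 47.25
  white: 252 × 4/16 = 63
χ² = Σ (O − E)² / E
  red: (158 − 141.75)² / 141.75 = 1.8629
  yellow: (49 − 47.25)² / 47.25 = 0.0648
  white: (45 − 63)² / 63 = 5.1429
χ² = 1.8629 + 0.0648 + 5.1429 = 7.0706 ≈ 7.071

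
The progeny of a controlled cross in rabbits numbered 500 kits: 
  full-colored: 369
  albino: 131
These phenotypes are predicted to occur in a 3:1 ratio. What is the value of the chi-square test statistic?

0.384

Total ratio parts = 4. Expected numbers out of 500:
  full-colored: 500 × 3/4 = 375
  albino: 500 × 1/4 = 125
χ² = Σ (O − E)² / E
  full-colored: (369 − 375)² / 375 = 0.0960
  albino: (131 − 125)² / 125 = 0.2880
χ² = 0.0960 + 0.2880 = 0.384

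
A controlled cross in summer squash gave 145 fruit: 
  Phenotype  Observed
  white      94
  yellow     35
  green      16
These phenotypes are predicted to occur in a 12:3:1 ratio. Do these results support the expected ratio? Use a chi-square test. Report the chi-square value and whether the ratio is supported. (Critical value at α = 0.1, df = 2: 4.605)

9.556; not consistent

Total ratio parts = 16. Expected numbers out of 145:
  white: 145 × 12/16 = 108.75
  yellow: 145 × 3/16 = 27.1875
  green: 145 × 1/16 = 9.0625
χ² = Σ (O − E)² / E
  white: (94 − 108.75)² / 108.75 = 2.0006
  yellow: (35 − 27.1875)² / 27.1875 = 2.2450
  green: (16 − 9.0625)² / 9.0625 = 5.3108
χ² = 2.0006 + 2.2450 + 5.3108 = 9.5564 ≈ 9.556
Degrees of freedom = 3 − 1 = 2; critical value at α = 0.1 is 4.605.
Since 9.556 > 4.605, we reject the null hypothesis — the data do not fit the 12:3:1 ratio.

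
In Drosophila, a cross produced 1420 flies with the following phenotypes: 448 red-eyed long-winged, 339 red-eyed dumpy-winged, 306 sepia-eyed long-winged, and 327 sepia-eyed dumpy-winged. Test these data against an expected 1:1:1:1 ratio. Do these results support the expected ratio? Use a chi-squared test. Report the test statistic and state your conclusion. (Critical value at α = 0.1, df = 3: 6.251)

34.056; not consistent

The 1:1:1:1 ratio has 4 parts, so with N = 1420 the expected counts are:
  red-eyed long-winged: 1420 × 1/4 = 355
  red-eyed dumpy-winged: 1420 × 1/4 = 355
  sepia-eyed long-winged: 1420 × 1/4 = 355
  sepia-eyed dumpy-winged: 1420 × 1/4 = 355
χ² = Σ (O − E)² / E
  red-eyed long-winged: (448 − 355)² / 355 = 24.3634
  red-eyed dumpy-winged: (339 − 355)² / 355 = 0.7211
  sepia-eyed long-winged: (306 − 355)² / 355 = 6.7634
  sepia-eyed dumpy-winged: (327 − 355)² / 355 = 2.2085
χ² = 24.3634 + 0.7211 + 6.7634 + 2.2085 = 34.0564 ≈ 34.056
Degrees of freedom = 4 − 1 = 3; critical value at α = 0.1 is 6.251.
Since 34.056 > 6.251, we reject the null hypothesis — the data do not fit the 1:1:1:1 ratio.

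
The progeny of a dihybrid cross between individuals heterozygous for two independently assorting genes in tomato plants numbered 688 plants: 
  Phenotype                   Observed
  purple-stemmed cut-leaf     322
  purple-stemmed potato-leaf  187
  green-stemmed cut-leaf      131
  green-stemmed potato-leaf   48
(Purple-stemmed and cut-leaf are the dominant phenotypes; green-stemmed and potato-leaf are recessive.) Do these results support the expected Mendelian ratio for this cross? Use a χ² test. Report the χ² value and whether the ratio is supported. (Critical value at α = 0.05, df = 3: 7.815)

37.607; not consistent

A dihybrid F₂ with independent assortment and complete dominance at both loci gives a 9:3:3:1 phenotypic ratio.
The 9:3:3:1 ratio has 16 parts, so with N = 688 the expected counts are:
  purple-stemmed cut-leaf: 688 × 9/16 = 387
  purple-stemmed potato-leaf: 688 × 3/16 = 129
  green-stemmed cut-leaf: 688 × 3/16 = 129
  green-stemmed potato-leaf: 688 × 1/16 = 43
χ² = Σ (O − E)² / E
  purple-stemmed cut-leaf: (322 − 387)² / 387 = 10.9173
  purple-stemmed potato-leaf: (187 − 129)² / 129 = 26.0775
  green-stemmed cut-leaf: (131 − 129)² / 129 = 0.0310
  green-stemmed potato-leaf: (48 − 43)² / 43 = 0.5814
χ² = 10.9173 + 26.0775 + 0.0310 + 0.5814 = 37.6072 ≈ 37.607
Degrees of freedom = 4 − 1 = 3; critical value at α = 0.05 is 7.815.
Since 37.607 > 7.815, we reject the null hypothesis — the data do not fit the 9:3:3:1 ratio.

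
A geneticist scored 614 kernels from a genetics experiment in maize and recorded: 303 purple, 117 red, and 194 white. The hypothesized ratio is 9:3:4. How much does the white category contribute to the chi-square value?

Total ratio parts = 16. Expected numbers out of 614:
  purple: 614 × 9/16 = 345.375
  red: 614 × 3/16 = 115.125
  white: 614 × 4/16 = 153.5
Contribution of white: (194 − 153.5)² / 153.5 = 10.6857

10.686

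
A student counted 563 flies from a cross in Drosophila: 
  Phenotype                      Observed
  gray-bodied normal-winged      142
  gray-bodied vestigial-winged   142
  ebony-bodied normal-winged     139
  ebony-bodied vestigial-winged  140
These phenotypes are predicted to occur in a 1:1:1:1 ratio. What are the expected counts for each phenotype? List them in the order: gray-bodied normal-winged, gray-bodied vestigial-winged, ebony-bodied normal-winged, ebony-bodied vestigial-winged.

140.75, 140.75, 140.75, 140.75

The 1:1:1:1 ratio has 4 parts, so with N = 563 the expected counts are:
  gray-bodied normal-winged: 563 × 1/4 = 140.75
  gray-bodied vestigial-winged: 563 × 1/4 = 140.75
  ebony-bodied normal-winged: 563 × 1/4 = 140.75
  ebony-bodied vestigial-winged: 563 × 1/4 = 140.75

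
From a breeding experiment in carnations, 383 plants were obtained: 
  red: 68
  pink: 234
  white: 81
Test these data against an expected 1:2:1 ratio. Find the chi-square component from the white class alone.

The 1:2:1 ratio has 4 parts, so with N = 383 the expected counts are:
  red: 383 × 1/4 = 95.75
  pink: 383 × 2/4 = 191.5
  white: 383 × 1/4 = 95.75
Contribution of white: (81 − 95.75)² / 95.75 = 2.2722

2.272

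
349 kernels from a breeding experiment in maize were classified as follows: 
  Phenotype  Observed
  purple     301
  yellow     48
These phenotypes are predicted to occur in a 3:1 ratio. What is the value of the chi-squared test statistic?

23.543

The 3:1 ratio has 4 parts, so with N = 349 the expected counts are:
  purple: 349 × 3/4 = 261.75
  yellow: 349 × 1/4 = 87.25
χ² = Σ (O − E)² / E
  purple: (301 − 261.75)² / 261.75 = 5.8856
  yellow: (48 − 87.25)² / 87.25 = 17.6569
χ² = 5.8856 + 17.6569 = 23.5425 ≈ 23.543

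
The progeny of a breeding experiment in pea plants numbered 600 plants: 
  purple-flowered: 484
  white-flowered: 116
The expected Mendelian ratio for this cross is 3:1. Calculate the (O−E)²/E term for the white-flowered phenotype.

7.707

Under the 3:1 hypothesis (Σ ratio = 4, N = 600):
  purple-flowered: 600 × 3/4 = 450
  white-flowered: 600 × 1/4 = 150
Contribution of white-flowered: (116 − 150)² / 150 = 7.7067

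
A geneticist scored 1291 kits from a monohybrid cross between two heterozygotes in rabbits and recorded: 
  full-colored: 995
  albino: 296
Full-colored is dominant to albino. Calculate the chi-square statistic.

2.956

For a monohybrid cross between heterozygotes with complete dominance, the expected phenotypic ratio is 3:1.
The 3:1 ratio has 4 parts, so with N = 1291 the expected counts are:
  full-colored: 1291 × 3/4 = 968.25
  albino: 1291 × 1/4 = 322.75
χ² = Σ (O − E)² / E
  full-colored: (995 − 968.25)² / 968.25 = 0.7390
  albino: (296 − 322.75)² / 322.75 = 2.2171
χ² = 0.7390 + 2.2171 = 2.9561 ≈ 2.956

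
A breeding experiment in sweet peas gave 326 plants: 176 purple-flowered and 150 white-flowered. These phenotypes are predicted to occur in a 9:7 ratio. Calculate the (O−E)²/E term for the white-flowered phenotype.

0.381

The 9:7 ratio has 16 parts, so with N = 326 the expected counts are:
  purple-flowered: 326 × 9/16 = 183.375
  white-flowered: 326 × 7/16 = 142.625
Contribution of white-flowered: (150 − 142.625)² / 142.625 = 0.3814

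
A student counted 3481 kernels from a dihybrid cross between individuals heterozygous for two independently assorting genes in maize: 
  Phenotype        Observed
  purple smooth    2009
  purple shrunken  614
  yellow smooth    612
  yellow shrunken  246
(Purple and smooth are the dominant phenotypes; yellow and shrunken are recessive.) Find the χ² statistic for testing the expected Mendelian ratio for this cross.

A dihybrid F₂ with independent assortment and complete dominance at both loci gives a 9:3:3:1 phenotypic ratio.
The 9:3:3:1 ratio has 16 parts, so with N = 3481 the expected counts are:
  purple smooth: 3481 × 9/16 = 1958.0625
  purple shrunken: 3481 × 3/16 = 652.6875
  yellow smooth: 3481 × 3/16 = 652.6875
  yellow shrunken: 3481 × 1/16 = 217.5625
χ² = Σ (O − E)² / E
  purple smooth: (2009 − 1958.0625)² / 1958.0625 = 1.3251
  purple shrunken: (614 − 652.6875)² / 652.6875 = 2.2932
  yellow smooth: (612 − 652.6875)² / 652.6875 = 2.5364
  yellow shrunken: (246 − 217.5625)² / 217.5625 = 3.7171
χ² = 1.3251 + 2.2932 + 2.5364 + 3.7171 = 9.8718 ≈ 9.872

9.872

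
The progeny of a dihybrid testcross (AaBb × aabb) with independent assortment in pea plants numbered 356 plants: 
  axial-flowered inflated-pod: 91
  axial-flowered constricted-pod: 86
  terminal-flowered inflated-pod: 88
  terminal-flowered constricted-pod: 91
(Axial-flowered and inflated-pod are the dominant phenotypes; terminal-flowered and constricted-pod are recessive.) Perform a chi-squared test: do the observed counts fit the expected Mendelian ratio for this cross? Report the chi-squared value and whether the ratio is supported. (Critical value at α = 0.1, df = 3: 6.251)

A dihybrid testcross with independent assortment gives a 1:1:1:1 ratio.
Expected counts for N = 356 under a 1:1:1:1 ratio (total parts = 4):
  axial-flowered inflated-pod: 356 × 1/4 = 89
  axial-flowered constricted-pod: 356 × 1/4 = 89
  terminal-flowered inflated-pod: 356 × 1/4 = 89
  terminal-flowered constricted-pod: 356 × 1/4 = 89
χ² = Σ (O − E)² / E
  axial-flowered inflated-pod: (91 − 89)² / 89 = 0.0449
  axial-flowered constricted-pod: (86 − 89)² / 89 = 0.1011
  terminal-flowered inflated-pod: (88 − 89)² / 89 = 0.0112
  terminal-flowered constricted-pod: (91 − 89)² / 89 = 0.0449
χ² = 0.0449 + 0.1011 + 0.0112 + 0.0449 = 0.2021 ≈ 0.202
Degrees of freedom = 4 − 1 = 3; critical value at α = 0.1 is 6.251.
Since 0.202 < 6.251, we fail to reject the null hypothesis — the data are consistent with the 1:1:1:1 ratio.

0.202; consistent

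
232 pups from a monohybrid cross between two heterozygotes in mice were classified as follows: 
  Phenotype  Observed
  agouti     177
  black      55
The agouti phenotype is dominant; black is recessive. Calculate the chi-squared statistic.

0.207

For a monohybrid cross between heterozygotes with complete dominance, the expected phenotypic ratio is 3:1.
The 3:1 ratio has 4 parts, so with N = 232 the expected counts are:
  agouti: 232 × 3/4 = 174
  black: 232 × 1/4 = 58
χ² = Σ (O − E)² / E
  agouti: (177 − 174)² / 174 = 0.0517
  black: (55 − 58)² / 58 = 0.1552
χ² = 0.0517 + 0.1552 = 0.2069 ≈ 0.207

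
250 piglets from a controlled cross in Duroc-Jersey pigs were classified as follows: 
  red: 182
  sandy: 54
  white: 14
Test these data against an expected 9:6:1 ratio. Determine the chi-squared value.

29.196

Total ratio parts = 16. Expected numbers out of 250:
  red: 250 × 9/16 = 140.625
  sandy: 250 × 6/16 = 93.75
  white: 250 × 1/16 = 15.625
χ² = Σ (O − E)² / E
  red: (182 − 140.625)² / 140.625 = 12.1734
  sandy: (54 − 93.75)² / 93.75 = 16.8540
  white: (14 − 15.625)² / 15.625 = 0.1690
χ² = 12.1734 + 16.8540 + 0.1690 = 29.1964 ≈ 29.196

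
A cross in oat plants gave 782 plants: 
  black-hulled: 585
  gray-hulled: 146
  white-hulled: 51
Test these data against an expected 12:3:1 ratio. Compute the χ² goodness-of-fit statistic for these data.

Expected counts for N = 782 under a 12:3:1 ratio (total parts = 16):
  black-hulled: 782 × 12/16 = 586.5
  gray-hulled: 782 × 3/16 = 146.625
  white-hulled: 782 × 1/16 = 48.875
χ² = Σ (O − E)² / E
  black-hulled: (585 − 586.5)² / 586.5 = 0.0038
  gray-hulled: (146 − 146.625)² / 146.625 = 0.0027
  white-hulled: (51 − 48.875)² / 48.875 = 0.0924
χ² = 0.0038 + 0.0027 + 0.0924 = 0.0989 ≈ 0.099

0.099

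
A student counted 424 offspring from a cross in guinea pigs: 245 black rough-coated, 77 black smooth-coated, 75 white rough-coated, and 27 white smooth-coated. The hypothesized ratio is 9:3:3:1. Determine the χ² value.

Expected counts for N = 424 under a 9:3:3:1 ratio (total parts = 16):
  black rough-coated: 424 × 9/16 = 238.5
  black smooth-coated: 424 × 3/16 = 79.5
  white rough-coated: 424 × 3/16 = 79.5
  white smooth-coated: 424 × 1/16 = 26.5
χ² = Σ (O − E)² / E
  black rough-coated: (245 − 238.5)² / 238.5 = 0.1771
  black smooth-coated: (77 − 79.5)² / 79.5 = 0.0786
  white rough-coated: (75 − 79.5)² / 79.5 = 0.2547
  white smooth-coated: (27 − 26.5)² / 26.5 = 0.0094
χ² = 0.1771 + 0.0786 + 0.2547 + 0.0094 = 0.5198 ≈ 0.520

0.520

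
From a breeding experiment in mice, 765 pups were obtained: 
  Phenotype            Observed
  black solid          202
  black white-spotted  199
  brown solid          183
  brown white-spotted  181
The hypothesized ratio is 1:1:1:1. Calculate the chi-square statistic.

1.824

The 1:1:1:1 ratio has 4 parts, so with N = 765 the expected counts are:
  black solid: 765 × 1/4 = 191.25
  black white-spotted: 765 × 1/4 = 191.25
  brown solid: 765 × 1/4 = 191.25
  brown white-spotted: 765 × 1/4 = 191.25
χ² = Σ (O − E)² / E
  black solid: (202 − 191.25)² / 191.25 = 0.6042
  black white-spotted: (199 − 191.25)² / 191.25 = 0.3141
  brown solid: (183 − 191.25)² / 191.25 = 0.3559
  brown white-spotted: (181 − 191.25)² / 191.25 = 0.5493
χ² = 0.6042 + 0.3141 + 0.3559 + 0.5493 = 1.8235 ≈ 1.824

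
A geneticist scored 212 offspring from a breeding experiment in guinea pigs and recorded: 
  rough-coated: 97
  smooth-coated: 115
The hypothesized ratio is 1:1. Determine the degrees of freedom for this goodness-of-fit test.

1

A goodness-of-fit test with 2 phenotype classes has df = 2 − 1 = 1.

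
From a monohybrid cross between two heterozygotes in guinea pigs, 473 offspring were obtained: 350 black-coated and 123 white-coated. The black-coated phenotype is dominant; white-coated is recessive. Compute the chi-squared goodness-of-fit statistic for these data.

For a monohybrid cross between heterozygotes with complete dominance, the expected phenotypic ratio is 3:1.
Under the 3:1 hypothesis (Σ ratio = 4, N = 473):
  black-coated: 473 × 3/4 = 354.75
  white-coated: 473 × 1/4 = 118.25
χ² = Σ (O − E)² / E
  black-coated: (350 − 354.75)² / 354.75 = 0.0636
  white-coated: (123 − 118.25)² / 118.25 = 0.1908
χ² = 0.0636 + 0.1908 = 0.2544 ≈ 0.254

0.254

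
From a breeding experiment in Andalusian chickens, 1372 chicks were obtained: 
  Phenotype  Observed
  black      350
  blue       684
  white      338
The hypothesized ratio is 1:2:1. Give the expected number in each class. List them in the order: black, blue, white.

343, 686, 343

Under the 1:2:1 hypothesis (Σ ratio = 4, N = 1372):
  black: 1372 × 1/4 = 343
  blue: 1372 × 2/4 = 686
  white: 1372 × 1/4 = 343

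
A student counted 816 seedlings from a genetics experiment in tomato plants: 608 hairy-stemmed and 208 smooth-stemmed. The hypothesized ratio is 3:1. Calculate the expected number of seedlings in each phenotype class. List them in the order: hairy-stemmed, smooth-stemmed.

612, 204

Expected counts for N = 816 under a 3:1 ratio (total parts = 4):
  hairy-stemmed: 816 × 3/4 = 612
  smooth-stemmed: 816 × 1/4 = 204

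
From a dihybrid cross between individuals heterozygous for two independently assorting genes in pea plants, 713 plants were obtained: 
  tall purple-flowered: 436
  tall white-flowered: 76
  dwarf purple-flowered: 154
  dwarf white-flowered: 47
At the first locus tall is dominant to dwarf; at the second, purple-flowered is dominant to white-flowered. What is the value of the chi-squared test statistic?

31.156

A dihybrid F₂ with independent assortment and complete dominance at both loci gives a 9:3:3:1 phenotypic ratio.
Total ratio parts = 16. Expected numbers out of 713:
  tall purple-flowered: 713 × 9/16 = 401.0625
  tall white-flowered: 713 × 3/16 = 133.6875
  dwarf purple-flowered: 713 × 3/16 = 133.6875
  dwarf white-flowered: 713 × 1/16 = 44.5625
χ² = Σ (O − E)² / E
  tall purple-flowered: (436 − 401.0625)² / 401.0625 = 3.0435
  tall white-flowered: (76 − 133.6875)² / 133.6875 = 24.8927
  dwarf purple-flowered: (154 − 133.6875)² / 133.6875 = 3.0863
  dwarf white-flowered: (47 − 44.5625)² / 44.5625 = 0.1333
χ² = 3.0435 + 24.8927 + 3.0863 + 0.1333 = 31.1558 ≈ 31.156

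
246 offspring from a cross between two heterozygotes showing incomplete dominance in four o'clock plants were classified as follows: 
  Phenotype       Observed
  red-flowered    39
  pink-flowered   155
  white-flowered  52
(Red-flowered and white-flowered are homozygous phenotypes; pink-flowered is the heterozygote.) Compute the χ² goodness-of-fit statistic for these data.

With incomplete dominance, a heterozygote × heterozygote cross gives a 1:2:1 phenotypic ratio.
Under the 1:2:1 hypothesis (Σ ratio = 4, N = 246):
  red-flowered: 246 × 1/4 = 61.5
  pink-flowered: 246 × 2/4 = 123
  white-flowered: 246 × 1/4 = 61.5
χ² = Σ (O − E)² / E
  red-flowered: (39 − 61.5)² / 61.5 = 8.2317
  pink-flowered: (155 − 123)² / 123 = 8.3252
  white-flowered: (52 − 61.5)² / 61.5 = 1.4675
χ² = 8.2317 + 8.3252 + 1.4675 = 18.0244 ≈ 18.024

18.024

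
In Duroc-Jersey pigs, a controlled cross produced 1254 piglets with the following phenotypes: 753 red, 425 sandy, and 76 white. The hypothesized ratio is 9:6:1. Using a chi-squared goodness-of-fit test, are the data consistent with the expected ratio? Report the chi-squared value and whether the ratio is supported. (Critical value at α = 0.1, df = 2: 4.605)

Expected counts for N = 1254 under a 9:6:1 ratio (total parts = 16):
  red: 1254 × 9/16 = 705.375
  sandy: 1254 × 6/16 = 470.25
  white: 1254 × 1/16 = 78.375
χ² = Σ (O − E)² / E
  red: (753 − 705.375)² / 705.375 = 3.2155
  sandy: (425 − 470.25)² / 470.25 = 4.3542
  white: (76 − 78.375)² / 78.375 = 0.0720
χ² = 3.2155 + 4.3542 + 0.0720 = 7.6417 ≈ 7.642
Degrees of freedom = 3 − 1 = 2; critical value at α = 0.1 is 4.605.
Since 7.642 > 4.605, we reject the null hypothesis — the data do not fit the 9:6:1 ratio.

7.642; not consistent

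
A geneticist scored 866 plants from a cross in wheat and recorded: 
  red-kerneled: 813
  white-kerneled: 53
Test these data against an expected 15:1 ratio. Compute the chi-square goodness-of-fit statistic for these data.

0.025

Expected counts for N = 866 under a 15:1 ratio (total parts = 16):
  red-kerneled: 866 × 15/16 = 811.875
  white-kerneled: 866 × 1/16 = 54.125
χ² = Σ (O − E)² / E
  red-kerneled: (813 − 811.875)² / 811.875 = 0.0016
  white-kerneled: (53 − 54.125)² / 54.125 = 0.0234
χ² = 0.0016 + 0.0234 = 0.025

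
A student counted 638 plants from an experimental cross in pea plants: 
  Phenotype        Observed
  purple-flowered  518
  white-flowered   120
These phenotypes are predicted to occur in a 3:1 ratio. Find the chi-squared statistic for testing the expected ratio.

The 3:1 ratio has 4 parts, so with N = 638 the expected counts are:
  purple-flowered: 638 × 3/4 = 478.5
  white-flowered: 638 × 1/4 = 159.5
χ² = Σ (O − E)² / E
  purple-flowered: (518 − 478.5)² / 478.5 = 3.2607
  white-flowered: (120 − 159.5)² / 159.5 = 9.7821
χ² = 3.2607 + 9.7821 = 13.0428 ≈ 13.043

13.043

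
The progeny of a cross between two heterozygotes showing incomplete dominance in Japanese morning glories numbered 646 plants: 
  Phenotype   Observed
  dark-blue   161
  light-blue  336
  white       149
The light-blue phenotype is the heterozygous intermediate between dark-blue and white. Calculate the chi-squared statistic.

With incomplete dominance, a heterozygote × heterozygote cross gives a 1:2:1 phenotypic ratio.
Under the 1:2:1 hypothesis (Σ ratio = 4, N = 646):
  dark-blue: 646 × 1/4 = 161.5
  light-blue: 646 × 2/4 = 323
  white: 646 × 1/4 = 161.5
χ² = Σ (O − E)² / E
  dark-blue: (161 − 161.5)² / 161.5 = 0.0015
  light-blue: (336 − 323)² / 323 = 0.5232
  white: (149 − 161.5)² / 161.5 = 0.9675
χ² = 0.0015 + 0.5232 + 0.9675 = 1.4922 ≈ 1.492

1.492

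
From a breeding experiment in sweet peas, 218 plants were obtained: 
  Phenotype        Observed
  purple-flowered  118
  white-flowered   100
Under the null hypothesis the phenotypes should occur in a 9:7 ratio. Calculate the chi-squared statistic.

0.399

Total ratio parts = 16. Expected numbers out of 218:
  purple-flowered: 218 × 9/16 = 122.625
  white-flowered: 218 × 7/16 = 95.375
χ² = Σ (O − E)² / E
  purple-flowered: (118 − 122.625)² / 122.625 = 0.1744
  white-flowered: (100 − 95.375)² / 95.375 = 0.2243
χ² = 0.1744 + 0.2243 = 0.3987 ≈ 0.399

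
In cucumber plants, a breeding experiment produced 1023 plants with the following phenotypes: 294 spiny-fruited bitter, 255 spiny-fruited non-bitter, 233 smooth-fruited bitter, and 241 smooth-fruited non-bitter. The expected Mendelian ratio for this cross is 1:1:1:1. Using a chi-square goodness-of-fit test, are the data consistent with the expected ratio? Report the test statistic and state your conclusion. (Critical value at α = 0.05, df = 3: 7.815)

8.597; not consistent

The 1:1:1:1 ratio has 4 parts, so with N = 1023 the expected counts are:
  spiny-fruited bitter: 1023 × 1/4 = 255.75
  spiny-fruited non-bitter: 1023 × 1/4 = 255.75
  smooth-fruited bitter: 1023 × 1/4 = 255.75
  smooth-fruited non-bitter: 1023 × 1/4 = 255.75
χ² = Σ (O − E)² / E
  spiny-fruited bitter: (294 − 255.75)² / 255.75 = 5.7207
  spiny-fruited non-bitter: (255 − 255.75)² / 255.75 = 0.0022
  smooth-fruited bitter: (233 − 255.75)² / 255.75 = 2.0237
  smooth-fruited non-bitter: (241 − 255.75)² / 255.75 = 0.8507
χ² = 5.7207 + 0.0022 + 2.0237 + 0.8507 = 8.5973 ≈ 8.597
Degrees of freedom = 4 − 1 = 3; critical value at α = 0.05 is 7.815.
Since 8.597 > 7.815, we reject the null hypothesis — the data do not fit the 1:1:1:1 ratio.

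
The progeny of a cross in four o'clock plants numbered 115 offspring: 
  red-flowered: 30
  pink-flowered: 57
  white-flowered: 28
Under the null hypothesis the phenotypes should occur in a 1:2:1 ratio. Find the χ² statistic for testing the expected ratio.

Under the 1:2:1 hypothesis (Σ ratio = 4, N = 115):
  red-flowered: 115 × 1/4 = 28.75
  pink-flowered: 115 × 2/4 = 57.5
  white-flowered: 115 × 1/4 = 28.75
χ² = Σ (O − E)² / E
  red-flowered: (30 − 28.75)² / 28.75 = 0.0543
  pink-flowered: (57 − 57.5)² / 57.5 = 0.0043
  white-flowered: (28 − 28.75)² / 28.75 = 0.0196
χ² = 0.0543 + 0.0043 + 0.0196 = 0.0782 ≈ 0.078

0.078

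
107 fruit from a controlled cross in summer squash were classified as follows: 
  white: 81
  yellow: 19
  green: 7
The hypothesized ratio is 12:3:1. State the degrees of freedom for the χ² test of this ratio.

A goodness-of-fit test with 3 phenotype classes has df = 3 − 1 = 2.

2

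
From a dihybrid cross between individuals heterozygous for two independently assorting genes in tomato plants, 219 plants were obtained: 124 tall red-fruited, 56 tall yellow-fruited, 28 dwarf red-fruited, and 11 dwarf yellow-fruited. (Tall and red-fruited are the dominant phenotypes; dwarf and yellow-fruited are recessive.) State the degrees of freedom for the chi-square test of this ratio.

3

A dihybrid F₂ with independent assortment and complete dominance at both loci gives a 9:3:3:1 phenotypic ratio.
A goodness-of-fit test with 4 phenotype classes has df = 4 − 1 = 3.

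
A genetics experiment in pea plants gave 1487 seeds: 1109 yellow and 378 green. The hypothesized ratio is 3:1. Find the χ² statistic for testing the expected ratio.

0.140

Under the 3:1 hypothesis (Σ ratio = 4, N = 1487):
  yellow: 1487 × 3/4 = 1115.25
  green: 1487 × 1/4 = 371.75
χ² = Σ (O − E)² / E
  yellow: (1109 − 1115.25)² / 1115.25 = 0.0350
  green: (378 − 371.75)² / 371.75 = 0.1051
χ² = 0.0350 + 0.1051 = 0.1401 ≈ 0.140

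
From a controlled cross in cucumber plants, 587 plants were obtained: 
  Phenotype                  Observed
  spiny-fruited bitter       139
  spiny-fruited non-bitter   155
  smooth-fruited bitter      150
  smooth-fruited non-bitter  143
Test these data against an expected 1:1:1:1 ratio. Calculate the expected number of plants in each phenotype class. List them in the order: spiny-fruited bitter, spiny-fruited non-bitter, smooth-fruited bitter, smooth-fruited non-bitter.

Expected counts for N = 587 under a 1:1:1:1 ratio (total parts = 4):
  spiny-fruited bitter: 587 × 1/4 = 146.75
  spiny-fruited non-bitter: 587 × 1/4 = 146.75
  smooth-fruited bitter: 587 × 1/4 = 146.75
  smooth-fruited non-bitter: 587 × 1/4 = 146.75

146.75, 146.75, 146.75, 146.75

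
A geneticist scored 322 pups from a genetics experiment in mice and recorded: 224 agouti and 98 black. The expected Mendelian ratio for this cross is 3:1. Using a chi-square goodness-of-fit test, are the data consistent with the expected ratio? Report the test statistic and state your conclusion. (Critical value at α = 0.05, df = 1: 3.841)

Total ratio parts = 4. Expected numbers out of 322:
  agouti: 322 × 3/4 = 241.5
  black: 322 × 1/4 = 80.5
χ² = Σ (O − E)² / E
  agouti: (224 − 241.5)² / 241.5 = 1.2681
  black: (98 − 80.5)² / 80.5 = 3.8043
χ² = 1.2681 + 3.8043 = 5.0724 ≈ 5.072
Degrees of freedom = 2 − 1 = 1; critical value at α = 0.05 is 3.841.
Since 5.072 > 3.841, we reject the null hypothesis — the data do not fit the 3:1 ratio.

5.072; not consistent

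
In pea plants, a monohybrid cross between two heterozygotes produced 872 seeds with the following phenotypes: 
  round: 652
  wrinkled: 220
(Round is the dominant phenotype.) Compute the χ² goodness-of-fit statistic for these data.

0.024

For a monohybrid cross between heterozygotes with complete dominance, the expected phenotypic ratio is 3:1.
Total ratio parts = 4. Expected numbers out of 872:
  round: 872 × 3/4 = 654
  wrinkled: 872 × 1/4 = 218
χ² = Σ (O − E)² / E
  round: (652 − 654)² / 654 = 0.0061
  wrinkled: (220 − 218)² / 218 = 0.0183
χ² = 0.0061 + 0.0183 = 0.0244 ≈ 0.024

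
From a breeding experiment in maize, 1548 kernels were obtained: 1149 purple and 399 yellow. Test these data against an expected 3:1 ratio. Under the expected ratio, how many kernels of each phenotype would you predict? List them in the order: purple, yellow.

The 3:1 ratio has 4 parts, so with N = 1548 the expected counts are:
  purple: 1548 × 3/4 = 1161
  yellow: 1548 × 1/4 = 387

1161, 387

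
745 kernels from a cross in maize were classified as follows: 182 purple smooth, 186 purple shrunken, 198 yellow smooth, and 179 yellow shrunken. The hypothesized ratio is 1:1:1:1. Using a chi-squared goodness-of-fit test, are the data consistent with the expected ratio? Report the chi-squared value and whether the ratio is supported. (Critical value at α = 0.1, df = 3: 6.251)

1.121; consistent

Total ratio parts = 4. Expected numbers out of 745:
  purple smooth: 745 × 1/4 = 186.25
  purple shrunken: 745 × 1/4 = 186.25
  yellow smooth: 745 × 1/4 = 186.25
  yellow shrunken: 745 × 1/4 = 186.25
χ² = Σ (O − E)² / E
  purple smooth: (182 − 186.25)² / 186.25 = 0.0970
  purple shrunken: (186 − 186.25)² / 186.25 = 0.0003
  yellow smooth: (198 − 186.25)² / 186.25 = 0.7413
  yellow shrunken: (179 − 186.25)² / 186.25 = 0.2822
χ² = 0.0970 + 0.0003 + 0.7413 + 0.2822 = 1.1208 ≈ 1.121
Degrees of freedom = 4 − 1 = 3; critical value at α = 0.1 is 6.251.
Since 1.121 < 6.251, we fail to reject the null hypothesis — the data are consistent with the 1:1:1:1 ratio.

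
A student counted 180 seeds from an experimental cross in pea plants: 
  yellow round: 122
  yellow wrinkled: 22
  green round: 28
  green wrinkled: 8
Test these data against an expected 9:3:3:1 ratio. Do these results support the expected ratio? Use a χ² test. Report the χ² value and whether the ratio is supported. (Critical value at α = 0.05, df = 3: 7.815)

10.262; not consistent

Total ratio parts = 16. Expected numbers out of 180:
  yellow round: 180 × 9/16 = 101.25
  yellow wrinkled: 180 × 3/16 = 33.75
  green round: 180 × 3/16 = 33.75
  green wrinkled: 180 × 1/16 = 11.25
χ² = Σ (O − E)² / E
  yellow round: (122 − 101.25)² / 101.25 = 4.2525
  yellow wrinkled: (22 − 33.75)² / 33.75 = 4.0907
  green round: (28 − 33.75)² / 33.75 = 0.9796
  green wrinkled: (8 − 11.25)² / 11.25 = 0.9389
χ² = 4.2525 + 4.0907 + 0.9796 + 0.9389 = 10.2617 ≈ 10.262
Degrees of freedom = 4 − 1 = 3; critical value at α = 0.05 is 7.815.
Since 10.262 > 7.815, we reject the null hypothesis — the data do not fit the 9:3:3:1 ratio.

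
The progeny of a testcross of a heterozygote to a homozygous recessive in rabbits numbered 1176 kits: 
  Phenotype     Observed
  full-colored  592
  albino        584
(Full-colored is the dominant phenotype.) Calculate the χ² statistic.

A testcross of a heterozygote (Aa × aa) gives a 1:1 phenotypic ratio.
Expected counts for N = 1176 under a 1:1 ratio (total parts = 2):
  full-colored: 1176 × 1/2 = 588
  albino: 1176 × 1/2 = 588
χ² = Σ (O − E)² / E
  full-colored: (592 − 588)² / 588 = 0.0272
  albino: (584 − 588)² / 588 = 0.0272
χ² = 0.0272 + 0.0272 = 0.0544 ≈ 0.054

0.054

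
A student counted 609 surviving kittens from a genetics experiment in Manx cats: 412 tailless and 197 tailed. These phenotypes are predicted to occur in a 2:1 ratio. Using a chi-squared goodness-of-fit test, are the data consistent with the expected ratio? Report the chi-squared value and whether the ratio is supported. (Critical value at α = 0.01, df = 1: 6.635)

Under the 2:1 hypothesis (Σ ratio = 3, N = 609):
  tailless: 609 × 2/3 = 406
  tailed: 609 × 1/3 = 203
χ² = Σ (O − E)² / E
  tailless: (412 − 406)² / 406 = 0.0887
  tailed: (197 − 203)² / 203 = 0.1773
χ² = 0.0887 + 0.1773 = 0.266
Degrees of freedom = 2 − 1 = 1; critical value at α = 0.01 is 6.635.
Since 0.266 < 6.635, we fail to reject the null hypothesis — the data are consistent with the 2:1 ratio.

0.266; consistent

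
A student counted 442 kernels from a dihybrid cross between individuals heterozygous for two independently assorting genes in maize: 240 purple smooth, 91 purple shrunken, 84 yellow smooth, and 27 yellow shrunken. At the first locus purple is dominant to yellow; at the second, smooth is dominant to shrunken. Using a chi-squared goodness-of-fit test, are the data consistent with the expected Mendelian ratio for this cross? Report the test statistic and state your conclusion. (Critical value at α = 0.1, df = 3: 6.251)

1.125; consistent

A dihybrid F₂ with independent assortment and complete dominance at both loci gives a 9:3:3:1 phenotypic ratio.
Total ratio parts = 16. Expected numbers out of 442:
  purple smooth: 442 × 9/16 = 248.625
  purple shrunken: 442 × 3/16 = 82.875
  yellow smooth: 442 × 3/16 = 82.875
  yellow shrunken: 442 × 1/16 = 27.625
χ² = Σ (O − E)² / E
  purple smooth: (240 − 248.625)² / 248.625 = 0.2992
  purple shrunken: (91 − 82.875)² / 82.875 = 0.7966
  yellow smooth: (84 − 82.875)² / 82.875 = 0.0153
  yellow shrunken: (27 − 27.625)² / 27.625 = 0.0141
χ² = 0.2992 + 0.7966 + 0.0153 + 0.0141 = 1.1252 ≈ 1.125
Degrees of freedom = 4 − 1 = 3; critical value at α = 0.1 is 6.251.
Since 1.125 < 6.251, we fail to reject the null hypothesis — the data are consistent with the 9:3:3:1 ratio.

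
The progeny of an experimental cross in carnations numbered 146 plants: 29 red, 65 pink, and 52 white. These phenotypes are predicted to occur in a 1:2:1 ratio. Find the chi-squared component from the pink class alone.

Expected counts for N = 146 under a 1:2:1 ratio (total parts = 4):
  red: 146 × 1/4 = 36.5
  pink: 146 × 2/4 = 73
  white: 146 × 1/4 = 36.5
Contribution of pink: (65 − 73)² / 73 = 0.8767

0.877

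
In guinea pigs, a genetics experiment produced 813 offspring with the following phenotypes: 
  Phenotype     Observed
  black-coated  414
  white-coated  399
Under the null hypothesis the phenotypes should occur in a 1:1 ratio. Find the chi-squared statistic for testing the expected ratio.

Under the 1:1 hypothesis (Σ ratio = 2, N = 813):
  black-coated: 813 × 1/2 = 406.5
  white-coated: 813 × 1/2 = 406.5
χ² = Σ (O − E)² / E
  black-coated: (414 − 406.5)² / 406.5 = 0.1384
  white-coated: (399 − 406.5)² / 406.5 = 0.1384
χ² = 0.1384 + 0.1384 = 0.2768 ≈ 0.277

0.277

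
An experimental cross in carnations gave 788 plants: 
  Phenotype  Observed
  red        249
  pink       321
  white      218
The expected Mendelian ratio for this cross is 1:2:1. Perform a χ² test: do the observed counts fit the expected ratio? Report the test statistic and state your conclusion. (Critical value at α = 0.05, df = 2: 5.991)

29.490; not consistent

Total ratio parts = 4. Expected numbers out of 788:
  red: 788 × 1/4 = 197
  pink: 788 × 2/4 = 394
  white: 788 × 1/4 = 197
χ² = Σ (O − E)² / E
  red: (249 − 197)² / 197 = 13.7259
  pink: (321 − 394)² / 394 = 13.5254
  white: (218 − 197)² / 197 = 2.2386
χ² = 13.7259 + 13.5254 + 2.2386 = 29.4899 ≈ 29.490
Degrees of freedom = 3 − 1 = 2; critical value at α = 0.05 is 5.991.
Since 29.490 > 5.991, we reject the null hypothesis — the data do not fit the 1:2:1 ratio.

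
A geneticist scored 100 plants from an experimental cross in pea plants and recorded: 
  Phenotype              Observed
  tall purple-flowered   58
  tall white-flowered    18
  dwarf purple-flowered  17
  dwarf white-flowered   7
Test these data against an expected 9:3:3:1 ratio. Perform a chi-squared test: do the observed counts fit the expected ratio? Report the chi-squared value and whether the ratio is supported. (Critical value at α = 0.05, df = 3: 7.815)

The 9:3:3:1 ratio has 16 parts, so with N = 100 the expected counts are:
  tall purple-flowered: 100 × 9/16 = 56.25
  tall white-flowered: 100 × 3/16 = 18.75
  dwarf purple-flowered: 100 × 3/16 = 18.75
  dwarf white-flowered: 100 × 1/16 = 6.25
χ² = Σ (O − E)² / E
  tall purple-flowered: (58 − 56.25)² / 56.25 = 0.0544
  tall white-flowered: (18 − 18.75)² / 18.75 = 0.0300
  dwarf purple-flowered: (17 − 18.75)² / 18.75 = 0.1633
  dwarf white-flowered: (7 − 6.25)² / 6.25 = 0.0900
χ² = 0.0544 + 0.0300 + 0.1633 + 0.0900 = 0.3377 ≈ 0.338
Degrees of freedom = 4 − 1 = 3; critical value at α = 0.05 is 7.815.
Since 0.338 < 7.815, we fail to reject the null hypothesis — the data are consistent with the 9:3:3:1 ratio.

0.338; consistent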